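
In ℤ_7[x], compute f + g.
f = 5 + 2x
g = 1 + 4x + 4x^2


Add coefficients mod 7:
x^0: 5 + 1 = 6 (mod 7)
x^1: 2 + 4 = 6 (mod 7)
x^2: 0 + 4 = 4 (mod 7)
Result: 6 + 6x + 4x^2

f + g = 6 + 6x + 4x^2


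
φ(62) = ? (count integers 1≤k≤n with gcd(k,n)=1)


Factor n: 62 = 2 × 31
φ(n) = n · ∏(1 - 1/p) over distinct primes p | n
φ(62) = 62 · (1 - 1/2) · (1 - 1/31) = 30

φ(62) = 30


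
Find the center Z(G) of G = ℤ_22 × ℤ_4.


Z(G) = {g ∈ G | gx = xg for all x ∈ G}
Direct product of abelian groups is abelian, so Z(G) = G

Z(ℤ_22 × ℤ_4) = ℤ_22 × ℤ_4


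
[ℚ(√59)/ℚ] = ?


√59 has minimal polynomial x² - 59 (irreducible over ℚ since 59 is squarefree)

[ℚ(√59)/ℚ] = 2


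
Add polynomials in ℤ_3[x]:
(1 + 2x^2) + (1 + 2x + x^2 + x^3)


Add coefficients mod 3:
x^0: 1 + 1 = 2 (mod 3)
x^1: 0 + 2 = 2 (mod 3)
x^2: 2 + 1 = 0 (mod 3)
x^3: 0 + 1 = 1 (mod 3)
Result: 2 + 2x + x^3

f + g = 2 + 2x + x^3


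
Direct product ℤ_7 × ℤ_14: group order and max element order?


|ℤ_7 × ℤ_14| = 7 × 14 = 98
Max element order = lcm(7,14) = 14
Cyclic? No (gcd=7)

|ℤ_7×ℤ_14| = 98, max element order = 14


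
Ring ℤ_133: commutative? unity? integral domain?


ℤ_133 is a commutative ring with unity 1; 133 = 7×19 is composite, so 7·19 ≡ 0 gives zero divisors (not an integral domain)
Commutative: Yes
Integral domain: No
Has unity: Yes

ℤ_133: Commutative=Yes, Unity=Yes


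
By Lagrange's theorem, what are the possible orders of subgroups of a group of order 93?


Lagrange's theorem: |H| divides |G|
|G| = 93
Divisors of 93: 1, 3, 31, 93

Possible subgroup orders: {1, 3, 31, 93}


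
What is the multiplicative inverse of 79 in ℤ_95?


Use the extended Euclidean algorithm to write 1 = 79·s + 95·t; then s mod 95 is the inverse.
Euclidean algorithm:
  79 = 0·95 + 79
  95 = 1·79 + 16
  79 = 4·16 + 15
  16 = 1·15 + 1
  15 = 15·1 + 0
gcd(79,95) = 1
Back-substitution gives: 79·(-6) + 95·(5) = 1
So 79⁻¹ ≡ -6 ≡ 89 (mod 95)
Check: 79 × 89 = 7031 ≡ 1 (mod 95) ✓

79⁻¹ ≡ 89 (mod 95)


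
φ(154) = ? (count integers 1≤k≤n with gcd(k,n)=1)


Factor n: 154 = 2 × 7 × 11
φ(n) = n · ∏(1 - 1/p) over distinct primes p | n
φ(154) = 154 · (1 - 1/2) · (1 - 1/7) · (1 - 1/11) = 60

φ(154) = 60


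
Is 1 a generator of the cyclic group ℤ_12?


g generates ℤ_n iff gcd(g, n) = 1
gcd(1, 12) = 1
Since gcd = 1, 1 is a generator.

Yes, 1 generates ℤ_12


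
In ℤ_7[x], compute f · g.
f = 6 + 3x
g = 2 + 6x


Expand and collect like terms; reduce coefficients mod 7:
x^0: 6·2 = 12 ≡ 5 (mod 7)
x^1: 6·6 + 3·2 = 42 ≡ 0 (mod 7)
x^2: 3·6 = 18 ≡ 4 (mod 7)
Result: 5 + 4x^2

f · g = 5 + 4x^2


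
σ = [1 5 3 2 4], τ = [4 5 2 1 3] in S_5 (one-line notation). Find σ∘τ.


σ∘τ: apply τ first, then σ
1 →τ 4 →σ 2
2 →τ 5 →σ 4
3 →τ 2 →σ 5
4 →τ 1 →σ 1
5 →τ 3 →σ 3

σ∘τ = [2 4 5 1 3]


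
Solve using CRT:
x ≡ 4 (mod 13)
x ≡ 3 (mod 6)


m₁ = 13, m₂ = 6, gcd = 1, so CRT applies. M = m₁·m₂ = 78
Let M₁ = M/m₁ = 6, M₂ = M/m₂ = 13
Find y₁ ≡ M₁⁻¹ (mod m₁): 6⁻¹ ≡ 11 (mod 13)
Find y₂ ≡ M₂⁻¹ (mod m₂): 13⁻¹ ≡ 1 (mod 6)
x = a₁·M₁·y₁ + a₂·M₂·y₂ = 4·6·11 + 3·13·1 = 303
Reduce mod 78: x ≡ 69
Check: 69 mod 13 = 4 ✓, 69 mod 6 = 3 ✓

x ≡ 69 (mod 78)


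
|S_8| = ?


|S_n| = n! (number of permutations of n symbols)
|S_8| = 8! = 40320

|S_8| = 40320


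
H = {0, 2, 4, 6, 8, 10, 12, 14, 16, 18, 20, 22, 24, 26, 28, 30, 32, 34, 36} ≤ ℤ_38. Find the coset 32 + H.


32 + H = {32 + h (mod 38) : h ∈ H}
32+0=32, 32+2=34, 32+4=36, 32+6=0, 32+8=2, 32+10=4, 32+12=6, 32+14=8, 32+16=10, 32+18=12, 32+20=14, 32+22=16, 32+24=18, 32+26=20, 32+28=22, 32+30=24, 32+32=26, 32+34=28, 32+36=30
32 + H = {0, 2, 4, 6, 8, 10, 12, 14, 16, 18, 20, 22, 24, 26, 28, 30, 32, 34, 36} = 0 + H

32 + H = {0, 2, 4, 6, 8, 10, 12, 14, 16, 18, 20, 22, 24, 26, 28, 30, 32, 34, 36}


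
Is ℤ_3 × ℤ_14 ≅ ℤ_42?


Comparing ℤ_3 × ℤ_14 and ℤ_42:
gcd(3,14) = 1, so ℤ_3 × ℤ_14 ≅ ℤ_42 (CRT)

Yes, ℤ_3 × ℤ_14 ≅ ℤ_42


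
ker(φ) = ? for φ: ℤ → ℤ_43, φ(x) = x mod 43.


Kernel = preimage of identity
ker(φ) = {x ∈ ℤ : x ≡ 0 (mod 43)} = 43ℤ = {0, ±43, ±86, ...}

ker(φ) = 43ℤ


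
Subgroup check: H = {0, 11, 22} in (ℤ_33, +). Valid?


Subgroup test for H = {0, 11, 22} in (ℤ_33, +):
(1) 0 ∈ H? Yes
(2) Closure: for all a,b ∈ H, (a+b) mod 33 ∈ H? Yes
(3) Inverses: for all a ∈ H, -a mod 33 ∈ H? Yes

Yes, H is a subgroup of ℤ_33


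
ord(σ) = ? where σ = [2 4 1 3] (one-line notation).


Cycle decomposition: (1 2 4 3)
Cycle lengths: 4
Order = lcm(4) = 4

ord(σ) = 4


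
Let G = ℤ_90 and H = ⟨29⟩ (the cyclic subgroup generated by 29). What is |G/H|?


|⟨29⟩| = n / gcd(29, 90) = 90 / 1 = 90
H is normal (ℤ_90 is abelian).
|G/H| = |G| / |H| = 90 / 90 = 1

|G/H| = 1


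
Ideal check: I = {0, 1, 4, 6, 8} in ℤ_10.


Check ideal conditions for I = {0, 1, 4, 6, 8} in ℤ_10:
(1) I is an additive subgroup? No
(2) For r ∈ ℤ_10 and a ∈ I: r·a ∈ I? No  [counterexample: r=2, a=1, r·a mod 10 = 2 ∉ I]

No, I is not an ideal of ℤ_10


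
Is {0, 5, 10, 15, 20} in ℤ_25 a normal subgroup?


H = {0, 5, 10, 15, 20} in ℤ_25
ℤ_25 is abelian; every subgroup of an abelian group is normal

Yes, normal subgroup


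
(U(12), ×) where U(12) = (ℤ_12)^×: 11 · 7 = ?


Operation: multiplication mod 12
11 · 7 = (a × b) mod 12 with a = 11, b = 7

11 · 7 = 5


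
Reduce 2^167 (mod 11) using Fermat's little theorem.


Fermat's little theorem: if p is prime and gcd(a,p)=1, then a^(p-1) ≡ 1 (mod p)
p = 11 is prime, gcd(2,11) = 1
Reduce exponent: 167 mod 10 = 7
So 2^167 ≡ 2^7 (mod 11)
2^7 mod 11 = 7

2^167 ≡ 7 (mod 11)


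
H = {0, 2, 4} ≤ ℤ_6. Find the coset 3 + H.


3 + H = {3 + h (mod 6) : h ∈ H}
3+0=3, 3+2=5, 3+4=1
3 + H = {1, 3, 5} = 1 + H

3 + H = {1, 3, 5}


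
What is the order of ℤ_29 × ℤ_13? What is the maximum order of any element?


|ℤ_29 × ℤ_13| = 29 × 13 = 377
Max element order = lcm(29,13) = 377
Cyclic? Yes (gcd=1)

|ℤ_29×ℤ_13| = 377, max element order = 377


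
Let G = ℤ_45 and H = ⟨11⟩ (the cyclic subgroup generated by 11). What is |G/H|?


|⟨11⟩| = n / gcd(11, 45) = 45 / 1 = 45
H is normal (ℤ_45 is abelian).
|G/H| = |G| / |H| = 45 / 45 = 1

|G/H| = 1


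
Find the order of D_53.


|D_n| = 2n (n rotations and n reflections)
|D_53| = 2×53 = 106

|D_53| = 106


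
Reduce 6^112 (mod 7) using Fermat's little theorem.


Fermat's little theorem: if p is prime and gcd(a,p)=1, then a^(p-1) ≡ 1 (mod p)
p = 7 is prime, gcd(6,7) = 1
Reduce exponent: 112 mod 6 = 4
So 6^112 ≡ 6^4 (mod 7)
6^4 mod 7 = 1

6^112 ≡ 1 (mod 7)


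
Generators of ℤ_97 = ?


g generates ℤ_n iff gcd(g,n) = 1
Prime factors of 97: 97
Generators are g ∈ {1,...,96} not divisible by any of these primes.
Generators: {1, 2, 3, 4, 5, 6, 7, 8, 9, 10, 11, 12, 13, 14, 15, 16, 17, 18, 19, 20, 21, 22, 23, 24, 25, 26, 27, 28, 29, 30, 31, 32, 33, 34, 35, 36, 37, 38, 39, 40, 41, 42, 43, 44, 45, 46, 47, 48, 49, 50, 51, 52, 53, 54, 55, 56, 57, 58, 59, 60, 61, 62, 63, 64, 65, 66, 67, 68, 69, 70, 71, 72, 73, 74, 75, 76, 77, 78, 79, 80, 81, 82, 83, 84, 85, 86, 87, 88, 89, 90, 91, 92, 93, 94, 95, 96}
Number of generators = φ(97) = 96

Generators of ℤ_97 = {1, 2, 3, 4, 5, 6, 7, 8, 9, 10, 11, 12, 13, 14, 15, 16, 17, 18, 19, 20, 21, 22, 23, 24, 25, 26, 27, 28, 29, 30, 31, 32, 33, 34, 35, 36, 37, 38, 39, 40, 41, 42, 43, 44, 45, 46, 47, 48, 49, 50, 51, 52, 53, 54, 55, 56, 57, 58, 59, 60, 61, 62, 63, 64, 65, 66, 67, 68, 69, 70, 71, 72, 73, 74, 75, 76, 77, 78, 79, 80, 81, 82, 83, 84, 85, 86, 87, 88, 89, 90, 91, 92, 93, 94, 95, 96}


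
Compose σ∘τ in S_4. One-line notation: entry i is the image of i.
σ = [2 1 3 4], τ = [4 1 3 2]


σ∘τ: apply τ first, then σ
1 →τ 4 →σ 4
2 →τ 1 →σ 2
3 →τ 3 →σ 3
4 →τ 2 →σ 1

σ∘τ = [4 2 3 1]


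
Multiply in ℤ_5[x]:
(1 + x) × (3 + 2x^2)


Expand and collect like terms; reduce coefficients mod 5:
x^0: 1·3 = 3 ≡ 3 (mod 5)
x^1: 1·0 + 1·3 = 3 ≡ 3 (mod 5)
x^2: 1·2 + 1·0 = 2 ≡ 2 (mod 5)
x^3: 1·2 = 2 ≡ 2 (mod 5)
Result: 3 + 3x + 2x^2 + 2x^3

f · g = 3 + 3x + 2x^2 + 2x^3


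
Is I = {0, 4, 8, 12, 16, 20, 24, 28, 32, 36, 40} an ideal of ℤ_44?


Check ideal conditions for I = {0, 4, 8, 12, 16, 20, 24, 28, 32, 36, 40} in ℤ_44:
(1) I is an additive subgroup? Yes
(2) For r ∈ ℤ_44 and a ∈ I: r·a ∈ I? Yes

Yes, I is an ideal of ℤ_44


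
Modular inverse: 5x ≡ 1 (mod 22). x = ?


Use the extended Euclidean algorithm to write 1 = 5·s + 22·t; then s mod 22 is the inverse.
Euclidean algorithm:
  5 = 0·22 + 5
  22 = 4·5 + 2
  5 = 2·2 + 1
  2 = 2·1 + 0
gcd(5,22) = 1
Back-substitution gives: 5·(9) + 22·(-2) = 1
So 5⁻¹ ≡ 9 ≡ 9 (mod 22)
Check: 5 × 9 = 45 ≡ 1 (mod 22) ✓

5⁻¹ ≡ 9 (mod 22)


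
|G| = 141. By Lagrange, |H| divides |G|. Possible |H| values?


Lagrange's theorem: |H| divides |G|
|G| = 141
Divisors of 141: 1, 3, 47, 141

Possible subgroup orders: {1, 3, 47, 141}


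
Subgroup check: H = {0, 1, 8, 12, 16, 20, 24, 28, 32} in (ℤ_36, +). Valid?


Subgroup test for H = {0, 1, 8, 12, 16, 20, 24, 28, 32} in (ℤ_36, +):
(1) 0 ∈ H? Yes
(2) Closure: for all a,b ∈ H, (a+b) mod 36 ∈ H? No  [counterexample: 1 + 1 = 2 ∉ H]
(3) Inverses: for all a ∈ H, -a mod 36 ∈ H? No

No, H is not a subgroup of ℤ_36


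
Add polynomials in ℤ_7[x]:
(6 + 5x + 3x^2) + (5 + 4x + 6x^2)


Add coefficients mod 7:
x^0: 6 + 5 = 4 (mod 7)
x^1: 5 + 4 = 2 (mod 7)
x^2: 3 + 6 = 2 (mod 7)
Result: 4 + 2x + 2x^2

f + g = 4 + 2x + 2x^2


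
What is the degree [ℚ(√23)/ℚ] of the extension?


√23 has minimal polynomial x² - 23 (irreducible over ℚ since 23 is squarefree)

[ℚ(√23)/ℚ] = 2


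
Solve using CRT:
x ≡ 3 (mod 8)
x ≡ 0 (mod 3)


m₁ = 8, m₂ = 3, gcd = 1, so CRT applies. M = m₁·m₂ = 24
Let M₁ = M/m₁ = 3, M₂ = M/m₂ = 8
Find y₁ ≡ M₁⁻¹ (mod m₁): 3⁻¹ ≡ 3 (mod 8)
Find y₂ ≡ M₂⁻¹ (mod m₂): 8⁻¹ ≡ 2 (mod 3)
x = a₁·M₁·y₁ + a₂·M₂·y₂ = 3·3·3 + 0·8·2 = 27
Reduce mod 24: x ≡ 3
Check: 3 mod 8 = 3 ✓, 3 mod 3 = 0 ✓

x ≡ 3 (mod 24)


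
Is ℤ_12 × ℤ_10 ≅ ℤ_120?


Comparing ℤ_12 × ℤ_10 and ℤ_120:
gcd(12,10) = 2 ≠ 1. Max element order in ℤ_12×ℤ_10 is lcm(12,10) = 60 < 120, so it has no element of order 120

No, ℤ_12 × ℤ_10 ≇ ℤ_120


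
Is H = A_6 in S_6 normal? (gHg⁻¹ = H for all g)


H = A_6 in S_6
A_6 has index 2 in S_6, and every subgroup of index 2 is normal

Yes, normal subgroup


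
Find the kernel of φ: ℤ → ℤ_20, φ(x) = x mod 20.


Kernel = preimage of identity
ker(φ) = {x ∈ ℤ : x ≡ 0 (mod 20)} = 20ℤ = {0, ±20, ±40, ...}

ker(φ) = 20ℤ


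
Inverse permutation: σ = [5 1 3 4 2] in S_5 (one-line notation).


To find σ⁻¹, swap domain and range:
σ(1) = 5 → σ⁻¹(5) = 1
σ(2) = 1 → σ⁻¹(1) = 2
σ(3) = 3 → σ⁻¹(3) = 3
σ(4) = 4 → σ⁻¹(4) = 4
σ(5) = 2 → σ⁻¹(2) = 5

σ⁻¹ = [2 5 3 4 1]


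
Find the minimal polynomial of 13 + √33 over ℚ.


Let α = 13 + √33. Then α - 13 = √33, so (α - 13)² = 33, giving α² - 26α + 136 = 0. Degree 2 and α ∉ ℚ, so this is the minimal polynomial.

Minimal polynomial: x² - 26x + 136


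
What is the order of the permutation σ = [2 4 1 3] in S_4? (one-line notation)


Cycle decomposition: (1 2 4 3)
Cycle lengths: 4
Order = lcm(4) = 4

ord(σ) = 4


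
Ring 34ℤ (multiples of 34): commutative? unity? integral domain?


34ℤ is a commutative ring under +,× but has no multiplicative identity (1 ∉ 34ℤ); it has no zero divisors, but without unity it is not an integral domain
Commutative: Yes
Integral domain: No
Has unity: No

34ℤ (multiples of 34): Commutative=Yes, Unity=No


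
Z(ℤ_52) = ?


Z(G) = {g ∈ G | gx = xg for all x ∈ G}
ℤ_52 is abelian, so Z(G) = G

Z(ℤ_52) = ℤ_52


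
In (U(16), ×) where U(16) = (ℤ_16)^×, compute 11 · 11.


Operation: multiplication mod 16
11 · 11 = (a × b) mod 16 with a = 11, b = 11

11 · 11 = 9


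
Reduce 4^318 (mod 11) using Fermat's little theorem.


Fermat's little theorem: if p is prime and gcd(a,p)=1, then a^(p-1) ≡ 1 (mod p)
p = 11 is prime, gcd(4,11) = 1
Reduce exponent: 318 mod 10 = 8
So 4^318 ≡ 4^8 (mod 11)
4^8 mod 11 = 9

4^318 ≡ 9 (mod 11)


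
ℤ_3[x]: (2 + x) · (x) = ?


Expand and collect like terms; reduce coefficients mod 3:
x^0: 2·0 = 0 ≡ 0 (mod 3)
x^1: 2·1 + 1·0 = 2 ≡ 2 (mod 3)
x^2: 1·1 = 1 ≡ 1 (mod 3)
Result: 2x + x^2

f · g = 2x + x^2


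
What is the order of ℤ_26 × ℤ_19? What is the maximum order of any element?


|ℤ_26 × ℤ_19| = 26 × 19 = 494
Max element order = lcm(26,19) = 494
Cyclic? Yes (gcd=1)

|ℤ_26×ℤ_19| = 494, max element order = 494


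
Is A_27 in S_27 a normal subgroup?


H = A_27 in S_27
A_27 has index 2 in S_27, and every subgroup of index 2 is normal

Yes, normal subgroup


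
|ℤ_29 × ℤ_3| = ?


|A × B| = |A| · |B|
|ℤ_29 × ℤ_3| = 29 × 3 = 87

|ℤ_29 × ℤ_3| = 87


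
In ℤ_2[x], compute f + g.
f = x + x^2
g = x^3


Add coefficients mod 2:
x^0: 0 + 0 = 0 (mod 2)
x^1: 1 + 0 = 1 (mod 2)
x^2: 1 + 0 = 1 (mod 2)
x^3: 0 + 1 = 1 (mod 2)
Result: x + x^2 + x^3

f + g = x + x^2 + x^3


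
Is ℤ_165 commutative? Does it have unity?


ℤ_165 is a commutative ring with unity 1; 165 = 3×55 is composite, so 3·55 ≡ 0 gives zero divisors (not an integral domain)
Commutative: Yes
Integral domain: No
Has unity: Yes

ℤ_165: Commutative=Yes, Unity=Yes


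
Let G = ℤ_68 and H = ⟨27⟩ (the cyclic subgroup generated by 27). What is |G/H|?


|⟨27⟩| = n / gcd(27, 68) = 68 / 1 = 68
H is normal (ℤ_68 is abelian).
|G/H| = |G| / |H| = 68 / 68 = 1

|G/H| = 1


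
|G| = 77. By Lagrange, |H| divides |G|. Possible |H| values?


Lagrange's theorem: |H| divides |G|
|G| = 77
Divisors of 77: 1, 7, 11, 77

Possible subgroup orders: {1, 7, 11, 77}


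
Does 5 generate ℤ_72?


g generates ℤ_n iff gcd(g, n) = 1
gcd(5, 72) = 1
Since gcd = 1, 5 is a generator.

Yes, 5 generates ℤ_72


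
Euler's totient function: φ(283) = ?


Factor n: 283 = 283
φ(n) = n · ∏(1 - 1/p) over distinct primes p | n
φ(283) = 283 · (1 - 1/283) = 282

φ(283) = 282


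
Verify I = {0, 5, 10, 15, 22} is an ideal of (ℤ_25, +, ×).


Check ideal conditions for I = {0, 5, 10, 15, 22} in ℤ_25:
(1) I is an additive subgroup? No
(2) For r ∈ ℤ_25 and a ∈ I: r·a ∈ I? No  [counterexample: r=2, a=10, r·a mod 25 = 20 ∉ I]

No, I is not an ideal of ℤ_25


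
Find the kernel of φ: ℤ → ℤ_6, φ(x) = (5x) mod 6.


Kernel = preimage of identity
ker(φ) = {x ∈ ℤ : 5x ≡ 0 (mod 6)}. gcd(5,6) = 1, so 5x ≡ 0 (mod 6) ⟺ x ≡ 0 (mod 6/1 = 6). Hence ker(φ) = 6ℤ

ker(φ) = 6ℤ


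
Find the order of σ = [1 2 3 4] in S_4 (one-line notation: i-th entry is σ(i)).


Cycle decomposition: identity (all elements fixed)
Order = 1 (identity has order 1)

ord(σ) = 1


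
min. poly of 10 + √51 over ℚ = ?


Let α = 10 + √51. Then α - 10 = √51, so (α - 10)² = 51, giving α² - 20α + 49 = 0. Degree 2 and α ∉ ℚ, so this is the minimal polynomial.

Minimal polynomial: x² - 20x + 49


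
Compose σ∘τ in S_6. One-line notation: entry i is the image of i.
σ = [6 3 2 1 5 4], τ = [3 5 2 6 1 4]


σ∘τ: apply τ first, then σ
1 →τ 3 →σ 2
2 →τ 5 →σ 5
3 →τ 2 →σ 3
4 →τ 6 →σ 4
5 →τ 1 →σ 6
6 →τ 4 →σ 1

σ∘τ = [2 5 3 4 6 1]


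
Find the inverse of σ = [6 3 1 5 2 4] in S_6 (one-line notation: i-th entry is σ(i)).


To find σ⁻¹, swap domain and range:
σ(1) = 6 → σ⁻¹(6) = 1
σ(2) = 3 → σ⁻¹(3) = 2
σ(3) = 1 → σ⁻¹(1) = 3
σ(4) = 5 → σ⁻¹(5) = 4
σ(5) = 2 → σ⁻¹(2) = 5
σ(6) = 4 → σ⁻¹(4) = 6

σ⁻¹ = [3 5 2 6 4 1]


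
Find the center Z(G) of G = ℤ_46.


Z(G) = {g ∈ G | gx = xg for all x ∈ G}
ℤ_46 is abelian, so Z(G) = G

Z(ℤ_46) = ℤ_46


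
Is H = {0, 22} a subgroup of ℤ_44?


Subgroup test for H = {0, 22} in (ℤ_44, +):
(1) 0 ∈ H? Yes
(2) Closure: for all a,b ∈ H, (a+b) mod 44 ∈ H? Yes
(3) Inverses: for all a ∈ H, -a mod 44 ∈ H? Yes

Yes, H is a subgroup of ℤ_44


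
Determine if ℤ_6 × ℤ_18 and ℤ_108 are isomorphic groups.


Comparing ℤ_6 × ℤ_18 and ℤ_108:
gcd(6,18) = 6 ≠ 1. Max element order in ℤ_6×ℤ_18 is lcm(6,18) = 18 < 108, so it has no element of order 108

No, ℤ_6 × ℤ_18 ≇ ℤ_108


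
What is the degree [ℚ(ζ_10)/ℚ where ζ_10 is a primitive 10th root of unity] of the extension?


[ℚ(ζ_n):ℚ] = deg Φ_n(x) = φ(n). Here φ(10) = 4

[ℚ(ζ_10)/ℚ where ζ_10 is a primitive 10th root of unity] = 4


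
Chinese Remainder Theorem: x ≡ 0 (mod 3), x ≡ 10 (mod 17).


m₁ = 3, m₂ = 17, gcd = 1, so CRT applies. M = m₁·m₂ = 51
Let M₁ = M/m₁ = 17, M₂ = M/m₂ = 3
Find y₁ ≡ M₁⁻¹ (mod m₁): 17⁻¹ ≡ 2 (mod 3)
Find y₂ ≡ M₂⁻¹ (mod m₂): 3⁻¹ ≡ 6 (mod 17)
x = a₁·M₁·y₁ + a₂·M₂·y₂ = 0·17·2 + 10·3·6 = 180
Reduce mod 51: x ≡ 27
Check: 27 mod 3 = 0 ✓, 27 mod 17 = 10 ✓

x ≡ 27 (mod 51)


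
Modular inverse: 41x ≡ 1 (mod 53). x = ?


Use the extended Euclidean algorithm to write 1 = 41·s + 53·t; then s mod 53 is the inverse.
Euclidean algorithm:
  41 = 0·53 + 41
  53 = 1·41 + 12
  41 = 3·12 + 5
  12 = 2·5 + 2
  5 = 2·2 + 1
  2 = 2·1 + 0
gcd(41,53) = 1
Back-substitution gives: 41·(22) + 53·(-17) = 1
So 41⁻¹ ≡ 22 ≡ 22 (mod 53)
Check: 41 × 22 = 902 ≡ 1 (mod 53) ✓

41⁻¹ ≡ 22 (mod 53)


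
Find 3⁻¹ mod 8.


Use the extended Euclidean algorithm to write 1 = 3·s + 8·t; then s mod 8 is the inverse.
Euclidean algorithm:
  3 = 0·8 + 3
  8 = 2·3 + 2
  3 = 1·2 + 1
  2 = 2·1 + 0
gcd(3,8) = 1
Back-substitution gives: 3·(3) + 8·(-1) = 1
So 3⁻¹ ≡ 3 ≡ 3 (mod 8)
Check: 3 × 3 = 9 ≡ 1 (mod 8) ✓

3⁻¹ ≡ 3 (mod 8)


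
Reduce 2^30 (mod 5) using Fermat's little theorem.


Fermat's little theorem: if p is prime and gcd(a,p)=1, then a^(p-1) ≡ 1 (mod p)
p = 5 is prime, gcd(2,5) = 1
Reduce exponent: 30 mod 4 = 2
So 2^30 ≡ 2^2 (mod 5)
2^2 mod 5 = 4

2^30 ≡ 4 (mod 5)


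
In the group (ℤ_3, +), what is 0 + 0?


Operation: addition mod 3
0 + 0 = (a + b) mod 3 with a = 0, b = 0

0 + 0 = 0


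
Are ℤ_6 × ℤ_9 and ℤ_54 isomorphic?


Comparing ℤ_6 × ℤ_9 and ℤ_54:
gcd(6,9) = 3 ≠ 1. Max element order in ℤ_6×ℤ_9 is lcm(6,9) = 18 < 54, so it has no element of order 54

No, ℤ_6 × ℤ_9 ≇ ℤ_54


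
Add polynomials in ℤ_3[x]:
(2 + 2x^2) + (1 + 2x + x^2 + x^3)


Add coefficients mod 3:
x^0: 2 + 1 = 0 (mod 3)
x^1: 0 + 2 = 2 (mod 3)
x^2: 2 + 1 = 0 (mod 3)
x^3: 0 + 1 = 1 (mod 3)
Result: 2x + x^3

f + g = 2x + x^3


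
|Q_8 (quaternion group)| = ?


Q_8 = {±1, ±i, ±j, ±k}
|Q_8| = 8

|Q_8 (quaternion group)| = 8


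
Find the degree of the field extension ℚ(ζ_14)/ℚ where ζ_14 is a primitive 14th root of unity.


[ℚ(ζ_n):ℚ] = deg Φ_n(x) = φ(n). Here φ(14) = 6

[ℚ(ζ_14)/ℚ where ζ_14 is a primitive 14th root of unity] = 6


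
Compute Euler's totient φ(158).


Factor n: 158 = 2 × 79
φ(n) = n · ∏(1 - 1/p) over distinct primes p | n
φ(158) = 158 · (1 - 1/2) · (1 - 1/79) = 78

φ(158) = 78


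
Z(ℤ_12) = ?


Z(G) = {g ∈ G | gx = xg for all x ∈ G}
ℤ_12 is abelian, so Z(G) = G

Z(ℤ_12) = ℤ_12


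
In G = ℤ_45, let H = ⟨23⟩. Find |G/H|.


|⟨23⟩| = n / gcd(23, 45) = 45 / 1 = 45
H is normal (ℤ_45 is abelian).
|G/H| = |G| / |H| = 45 / 45 = 1

|G/H| = 1


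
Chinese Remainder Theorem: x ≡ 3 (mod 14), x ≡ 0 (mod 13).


m₁ = 14, m₂ = 13, gcd = 1, so CRT applies. M = m₁·m₂ = 182
Let M₁ = M/m₁ = 13, M₂ = M/m₂ = 14
Find y₁ ≡ M₁⁻¹ (mod m₁): 13⁻¹ ≡ 13 (mod 14)
Find y₂ ≡ M₂⁻¹ (mod m₂): 14⁻¹ ≡ 1 (mod 13)
x = a₁·M₁·y₁ + a₂·M₂·y₂ = 3·13·13 + 0·14·1 = 507
Reduce mod 182: x ≡ 143
Check: 143 mod 14 = 3 ✓, 143 mod 13 = 0 ✓

x ≡ 143 (mod 182)


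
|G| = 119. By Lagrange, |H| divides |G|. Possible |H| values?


Lagrange's theorem: |H| divides |G|
|G| = 119
Divisors of 119: 1, 7, 17, 119

Possible subgroup orders: {1, 7, 17, 119}


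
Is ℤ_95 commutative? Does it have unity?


ℤ_95 is a commutative ring with unity 1; 95 = 5×19 is composite, so 5·19 ≡ 0 gives zero divisors (not an integral domain)
Commutative: Yes
Integral domain: No
Has unity: Yes

ℤ_95: Commutative=Yes, Unity=Yes


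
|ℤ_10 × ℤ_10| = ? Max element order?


|ℤ_10 × ℤ_10| = 10 × 10 = 100
Max element order = lcm(10,10) = 10
Cyclic? No (gcd=10)

|ℤ_10×ℤ_10| = 100, max element order = 10


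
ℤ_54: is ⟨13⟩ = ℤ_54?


g generates ℤ_n iff gcd(g, n) = 1
gcd(13, 54) = 1
Since gcd = 1, 13 is a generator.

Yes, 13 generates ℤ_54


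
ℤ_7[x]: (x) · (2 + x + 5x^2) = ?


Expand and collect like terms; reduce coefficients mod 7:
x^0: 0·2 = 0 ≡ 0 (mod 7)
x^1: 0·1 + 1·2 = 2 ≡ 2 (mod 7)
x^2: 0·5 + 1·1 = 1 ≡ 1 (mod 7)
x^3: 1·5 = 5 ≡ 5 (mod 7)
Result: 2x + x^2 + 5x^3

f · g = 2x + x^2 + 5x^3


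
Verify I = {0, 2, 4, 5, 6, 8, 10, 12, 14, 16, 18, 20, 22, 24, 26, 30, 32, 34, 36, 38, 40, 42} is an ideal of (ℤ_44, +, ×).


Check ideal conditions for I = {0, 2, 4, 5, 6, 8, 10, 12, 14, 16, 18, 20, 22, 24, 26, 30, 32, 34, 36, 38, 40, 42} in ℤ_44:
(1) I is an additive subgroup? No
(2) For r ∈ ℤ_44 and a ∈ I: r·a ∈ I? No  [counterexample: r=2, a=14, r·a mod 44 = 28 ∉ I]

No, I is not an ideal of ℤ_44


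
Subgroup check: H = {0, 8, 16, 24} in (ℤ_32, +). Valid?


Subgroup test for H = {0, 8, 16, 24} in (ℤ_32, +):
(1) 0 ∈ H? Yes
(2) Closure: for all a,b ∈ H, (a+b) mod 32 ∈ H? Yes
(3) Inverses: for all a ∈ H, -a mod 32 ∈ H? Yes

Yes, H is a subgroup of ℤ_32


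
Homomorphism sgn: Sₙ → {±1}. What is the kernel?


Kernel = preimage of identity
ker(sgn) = even permutations = Aₙ

ker(sgn) = Aₙ


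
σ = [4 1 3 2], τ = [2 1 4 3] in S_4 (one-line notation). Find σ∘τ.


σ∘τ: apply τ first, then σ
1 →τ 2 →σ 1
2 →τ 1 →σ 4
3 →τ 4 →σ 2
4 →τ 3 →σ 3

σ∘τ = [1 4 2 3]


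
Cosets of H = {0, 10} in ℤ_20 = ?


H = {0, 10}, |H| = 2
Number of cosets = |G|/|H| = 20/2 = 10
0 + H = {0, 10}
1 + H = {1, 11}
2 + H = {2, 12}
3 + H = {3, 13}
4 + H = {4, 14}
5 + H = {5, 15}
6 + H = {6, 16}
7 + H = {7, 17}
8 + H = {8, 18}
9 + H = {9, 19}

Cosets: 0+H={0,10}; 1+H={1,11}; 2+H={2,12}; 3+H={3,13}; 4+H={4,14}; 5+H={5,15}; 6+H={6,16}; 7+H={7,17}; 8+H={8,18}; 9+H={9,19}


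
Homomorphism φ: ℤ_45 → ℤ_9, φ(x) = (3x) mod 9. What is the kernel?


Kernel = preimage of identity
ker(φ) = {x ∈ ℤ_45 : 3x ≡ 0 (mod 9)}. Since 9 | 45, φ is well-defined. The kernel is the cyclic subgroup ⟨3⟩ of ℤ_45 (order 15), i.e. {0, 3, 6, 9, 12, 15, 18, 21, 24, 27, 30, 33, 36, 39, 42}

ker(φ) = {0, 3, 6, 9, 12, 15, 18, 21, 24, 27, 30, 33, 36, 39, 42}


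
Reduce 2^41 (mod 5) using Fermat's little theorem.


Fermat's little theorem: if p is prime and gcd(a,p)=1, then a^(p-1) ≡ 1 (mod p)
p = 5 is prime, gcd(2,5) = 1
Reduce exponent: 41 mod 4 = 1
So 2^41 ≡ 2^1 (mod 5)
2^1 mod 5 = 2

2^41 ≡ 2 (mod 5)


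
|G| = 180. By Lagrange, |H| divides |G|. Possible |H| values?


Lagrange's theorem: |H| divides |G|
|G| = 180
Divisors of 180: 1, 2, 3, 4, 5, 6, 9, 10, 12, 15, 18, 20, 30, 36, 45, 60, 90, 180

Possible subgroup orders: {1, 2, 3, 4, 5, 6, 9, 10, 12, 15, 18, 20, 30, 36, 45, 60, 90, 180}


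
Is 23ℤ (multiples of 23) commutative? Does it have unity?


23ℤ is a commutative ring under +,× but has no multiplicative identity (1 ∉ 23ℤ); it has no zero divisors, but without unity it is not an integral domain
Commutative: Yes
Integral domain: No
Has unity: No

23ℤ (multiples of 23): Commutative=Yes, Unity=No


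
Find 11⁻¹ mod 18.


Use the extended Euclidean algorithm to write 1 = 11·s + 18·t; then s mod 18 is the inverse.
Euclidean algorithm:
  11 = 0·18 + 11
  18 = 1·11 + 7
  11 = 1·7 + 4
  7 = 1·4 + 3
  4 = 1·3 + 1
  3 = 3·1 + 0
gcd(11,18) = 1
Back-substitution gives: 11·(5) + 18·(-3) = 1
So 11⁻¹ ≡ 5 ≡ 5 (mod 18)
Check: 11 × 5 = 55 ≡ 1 (mod 18) ✓

11⁻¹ ≡ 5 (mod 18)


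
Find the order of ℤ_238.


ℤ_n has n elements.

|ℤ_238| = 238


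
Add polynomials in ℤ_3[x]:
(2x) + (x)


Add coefficients mod 3:
x^0: 0 + 0 = 0 (mod 3)
x^1: 2 + 1 = 0 (mod 3)
Result: 0

f + g = 0


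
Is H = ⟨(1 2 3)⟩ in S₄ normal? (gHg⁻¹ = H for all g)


H = ⟨(1 2 3)⟩ in S₄
(1 4)(1 2 3)(1 4)⁻¹ = (4 2 3) ∉ ⟨(1 2 3)⟩

No, not a normal subgroup


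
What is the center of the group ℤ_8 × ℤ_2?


Z(G) = {g ∈ G | gx = xg for all x ∈ G}
Direct product of abelian groups is abelian, so Z(G) = G

Z(ℤ_8 × ℤ_2) = ℤ_8 × ℤ_2


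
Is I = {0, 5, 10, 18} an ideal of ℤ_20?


Check ideal conditions for I = {0, 5, 10, 18} in ℤ_20:
(1) I is an additive subgroup? No
(2) For r ∈ ℤ_20 and a ∈ I: r·a ∈ I? No  [counterexample: r=2, a=18, r·a mod 20 = 16 ∉ I]

No, I is not an ideal of ℤ_20


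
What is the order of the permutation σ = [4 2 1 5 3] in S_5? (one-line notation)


Cycle decomposition: (1 4 5 3)
Cycle lengths: 4
Order = lcm(4) = 4

ord(σ) = 4


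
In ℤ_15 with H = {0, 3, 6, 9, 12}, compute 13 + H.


13 + H = {13 + h (mod 15) : h ∈ H}
13+0=13, 13+3=1, 13+6=4, 13+9=7, 13+12=10
13 + H = {1, 4, 7, 10, 13} = 1 + H

13 + H = {1, 4, 7, 10, 13}


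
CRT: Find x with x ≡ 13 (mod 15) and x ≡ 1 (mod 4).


m₁ = 15, m₂ = 4, gcd = 1, so CRT applies. M = m₁·m₂ = 60
Let M₁ = M/m₁ = 4, M₂ = M/m₂ = 15
Find y₁ ≡ M₁⁻¹ (mod m₁): 4⁻¹ ≡ 4 (mod 15)
Find y₂ ≡ M₂⁻¹ (mod m₂): 15⁻¹ ≡ 3 (mod 4)
x = a₁·M₁·y₁ + a₂·M₂·y₂ = 13·4·4 + 1·15·3 = 253
Reduce mod 60: x ≡ 13
Check: 13 mod 15 = 13 ✓, 13 mod 4 = 1 ✓

x ≡ 13 (mod 60)


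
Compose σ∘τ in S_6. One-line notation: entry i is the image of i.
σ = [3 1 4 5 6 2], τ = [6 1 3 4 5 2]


σ∘τ: apply τ first, then σ
1 →τ 6 →σ 2
2 →τ 1 →σ 3
3 →τ 3 →σ 4
4 →τ 4 →σ 5
5 →τ 5 →σ 6
6 →τ 2 →σ 1

σ∘τ = [2 3 4 5 6 1]


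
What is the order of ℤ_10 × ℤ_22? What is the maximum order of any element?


|ℤ_10 × ℤ_22| = 10 × 22 = 220
Max element order = lcm(10,22) = 110
Cyclic? No (gcd=2)

|ℤ_10×ℤ_22| = 220, max element order = 110


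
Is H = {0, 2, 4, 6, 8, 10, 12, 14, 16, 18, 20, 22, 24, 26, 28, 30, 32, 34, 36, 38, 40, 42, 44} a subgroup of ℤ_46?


Subgroup test for H = {0, 2, 4, 6, 8, 10, 12, 14, 16, 18, 20, 22, 24, 26, 28, 30, 32, 34, 36, 38, 40, 42, 44} in (ℤ_46, +):
(1) 0 ∈ H? Yes
(2) Closure: for all a,b ∈ H, (a+b) mod 46 ∈ H? Yes
(3) Inverses: for all a ∈ H, -a mod 46 ∈ H? Yes

Yes, H is a subgroup of ℤ_46


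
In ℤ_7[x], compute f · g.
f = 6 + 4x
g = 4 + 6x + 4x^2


Expand and collect like terms; reduce coefficients mod 7:
x^0: 6·4 = 24 ≡ 3 (mod 7)
x^1: 6·6 + 4·4 = 52 ≡ 3 (mod 7)
x^2: 6·4 + 4·6 = 48 ≡ 6 (mod 7)
x^3: 4·4 = 16 ≡ 2 (mod 7)
Result: 3 + 3x + 6x^2 + 2x^3

f · g = 3 + 3x + 6x^2 + 2x^3


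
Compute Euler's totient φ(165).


Factor n: 165 = 3 × 5 × 11
φ(n) = n · ∏(1 - 1/p) over distinct primes p | n
φ(165) = 165 · (1 - 1/3) · (1 - 1/5) · (1 - 1/11) = 80

φ(165) = 80


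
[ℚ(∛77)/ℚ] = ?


∛77 has minimal polynomial x³ - 77 (irreducible over ℚ since 77 is not a perfect cube)

[ℚ(∛77)/ℚ] = 3


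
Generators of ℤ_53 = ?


g generates ℤ_n iff gcd(g,n) = 1
Prime factors of 53: 53
Generators are g ∈ {1,...,52} not divisible by any of these primes.
Generators: {1, 2, 3, 4, 5, 6, 7, 8, 9, 10, 11, 12, 13, 14, 15, 16, 17, 18, 19, 20, 21, 22, 23, 24, 25, 26, 27, 28, 29, 30, 31, 32, 33, 34, 35, 36, 37, 38, 39, 40, 41, 42, 43, 44, 45, 46, 47, 48, 49, 50, 51, 52}
Number of generators = φ(53) = 52

Generators of ℤ_53 = {1, 2, 3, 4, 5, 6, 7, 8, 9, 10, 11, 12, 13, 14, 15, 16, 17, 18, 19, 20, 21, 22, 23, 24, 25, 26, 27, 28, 29, 30, 31, 32, 33, 34, 35, 36, 37, 38, 39, 40, 41, 42, 43, 44, 45, 46, 47, 48, 49, 50, 51, 52}


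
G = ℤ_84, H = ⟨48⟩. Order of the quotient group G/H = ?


|⟨48⟩| = n / gcd(48, 84) = 84 / 12 = 7
H is normal (ℤ_84 is abelian).
|G/H| = |G| / |H| = 84 / 7 = 12

|G/H| = 12


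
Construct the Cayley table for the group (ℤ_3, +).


Elements: {0, 1, 2}
Operation: addition mod 3
Entry (a, b) = (a + b) mod 3

Cayley table:
  | 0 | 1 | 2
0 | 0 | 1 | 2
1 | 1 | 2 | 0
2 | 2 | 0 | 1


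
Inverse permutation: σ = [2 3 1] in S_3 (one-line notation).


To find σ⁻¹, swap domain and range:
σ(1) = 2 → σ⁻¹(2) = 1
σ(2) = 3 → σ⁻¹(3) = 2
σ(3) = 1 → σ⁻¹(1) = 3

σ⁻¹ = [3 1 2]


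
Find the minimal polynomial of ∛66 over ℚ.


∛66 satisfies x³ - 66 = 0, irreducible over ℚ (no rational root; 66 is not a perfect cube)

Minimal polynomial: x³ - 66


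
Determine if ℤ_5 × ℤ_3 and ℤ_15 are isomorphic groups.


Comparing ℤ_5 × ℤ_3 and ℤ_15:
gcd(5,3) = 1, so ℤ_5 × ℤ_3 ≅ ℤ_15 (CRT)

Yes, ℤ_5 × ℤ_3 ≅ ℤ_15


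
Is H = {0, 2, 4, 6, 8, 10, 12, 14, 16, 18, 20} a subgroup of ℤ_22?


Subgroup test for H = {0, 2, 4, 6, 8, 10, 12, 14, 16, 18, 20} in (ℤ_22, +):
(1) 0 ∈ H? Yes
(2) Closure: for all a,b ∈ H, (a+b) mod 22 ∈ H? Yes
(3) Inverses: for all a ∈ H, -a mod 22 ∈ H? Yes

Yes, H is a subgroup of ℤ_22


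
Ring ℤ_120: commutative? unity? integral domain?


ℤ_120 is a commutative ring with unity 1; 120 = 2×60 is composite, so 2·60 ≡ 0 gives zero divisors (not an integral domain)
Commutative: Yes
Integral domain: No
Has unity: Yes

ℤ_120: Commutative=Yes, Unity=Yes


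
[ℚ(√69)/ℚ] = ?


√69 has minimal polynomial x² - 69 (irreducible over ℚ since 69 is squarefree)

[ℚ(√69)/ℚ] = 2


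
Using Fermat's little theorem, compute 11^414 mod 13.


Fermat's little theorem: if p is prime and gcd(a,p)=1, then a^(p-1) ≡ 1 (mod p)
p = 13 is prime, gcd(11,13) = 1
Reduce exponent: 414 mod 12 = 6
So 11^414 ≡ 11^6 (mod 13)
11^6 mod 13 = 12

11^414 ≡ 12 (mod 13)


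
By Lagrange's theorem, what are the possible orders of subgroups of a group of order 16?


Lagrange's theorem: |H| divides |G|
|G| = 16
Divisors of 16: 1, 2, 4, 8, 16

Possible subgroup orders: {1, 2, 4, 8, 16}


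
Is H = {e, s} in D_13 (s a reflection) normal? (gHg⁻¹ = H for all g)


H = {e, s} in D_13 (s a reflection)
r·s·r⁻¹ = sr⁻² ≠ s for n ≥ 3, so {e, s} is not closed under conjugation

No, not a normal subgroup


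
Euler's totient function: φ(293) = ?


Factor n: 293 = 293
φ(n) = n · ∏(1 - 1/p) over distinct primes p | n
φ(293) = 293 · (1 - 1/293) = 292

φ(293) = 292


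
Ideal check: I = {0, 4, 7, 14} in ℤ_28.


Check ideal conditions for I = {0, 4, 7, 14} in ℤ_28:
(1) I is an additive subgroup? No
(2) For r ∈ ℤ_28 and a ∈ I: r·a ∈ I? No  [counterexample: r=2, a=4, r·a mod 28 = 8 ∉ I]

No, I is not an ideal of ℤ_28


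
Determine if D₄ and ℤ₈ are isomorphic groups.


Comparing D₄ and ℤ₈:
D₄ is non-abelian, ℤ₈ is abelian

No, D₄ ≇ ℤ₈


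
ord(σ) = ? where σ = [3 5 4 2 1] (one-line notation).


Cycle decomposition: (1 3 4 2 5)
Cycle lengths: 5
Order = lcm(5) = 5

ord(σ) = 5


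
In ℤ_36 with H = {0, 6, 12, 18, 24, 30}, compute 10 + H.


10 + H = {10 + h (mod 36) : h ∈ H}
10+0=10, 10+6=16, 10+12=22, 10+18=28, 10+24=34, 10+30=4
10 + H = {4, 10, 16, 22, 28, 34} = 4 + H

10 + H = {4, 10, 16, 22, 28, 34}


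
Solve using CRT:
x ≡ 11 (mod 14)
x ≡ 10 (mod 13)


m₁ = 14, m₂ = 13, gcd = 1, so CRT applies. M = m₁·m₂ = 182
Let M₁ = M/m₁ = 13, M₂ = M/m₂ = 14
Find y₁ ≡ M₁⁻¹ (mod m₁): 13⁻¹ ≡ 13 (mod 14)
Find y₂ ≡ M₂⁻¹ (mod m₂): 14⁻¹ ≡ 1 (mod 13)
x = a₁·M₁·y₁ + a₂·M₂·y₂ = 11·13·13 + 10·14·1 = 1999
Reduce mod 182: x ≡ 179
Check: 179 mod 14 = 11 ✓, 179 mod 13 = 10 ✓

x ≡ 179 (mod 182)


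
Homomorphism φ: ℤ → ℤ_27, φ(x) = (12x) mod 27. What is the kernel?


Kernel = preimage of identity
ker(φ) = {x ∈ ℤ : 12x ≡ 0 (mod 27)}. gcd(12,27) = 3, so 12x ≡ 0 (mod 27) ⟺ x ≡ 0 (mod 27/3 = 9). Hence ker(φ) = 9ℤ

ker(φ) = 9ℤ


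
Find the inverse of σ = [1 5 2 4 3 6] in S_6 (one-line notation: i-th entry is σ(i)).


To find σ⁻¹, swap domain and range:
σ(1) = 1 → σ⁻¹(1) = 1
σ(2) = 5 → σ⁻¹(5) = 2
σ(3) = 2 → σ⁻¹(2) = 3
σ(4) = 4 → σ⁻¹(4) = 4
σ(5) = 3 → σ⁻¹(3) = 5
σ(6) = 6 → σ⁻¹(6) = 6

σ⁻¹ = [1 3 5 4 2 6]


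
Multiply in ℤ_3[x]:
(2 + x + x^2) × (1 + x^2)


Expand and collect like terms; reduce coefficients mod 3:
x^0: 2·1 = 2 ≡ 2 (mod 3)
x^1: 2·0 + 1·1 = 1 ≡ 1 (mod 3)
x^2: 2·1 + 1·0 + 1·1 = 3 ≡ 0 (mod 3)
x^3: 1·1 + 1·0 = 1 ≡ 1 (mod 3)
x^4: 1·1 = 1 ≡ 1 (mod 3)
Result: 2 + x + x^3 + x^4

f · g = 2 + x + x^3 + x^4


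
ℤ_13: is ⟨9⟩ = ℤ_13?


g generates ℤ_n iff gcd(g, n) = 1
gcd(9, 13) = 1
Since gcd = 1, 9 is a generator.

Yes, 9 generates ℤ_13


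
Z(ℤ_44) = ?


Z(G) = {g ∈ G | gx = xg for all x ∈ G}
ℤ_44 is abelian, so Z(G) = G

Z(ℤ_44) = ℤ_44


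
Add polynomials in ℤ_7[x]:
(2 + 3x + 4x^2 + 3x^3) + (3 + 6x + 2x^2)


Add coefficients mod 7:
x^0: 2 + 3 = 5 (mod 7)
x^1: 3 + 6 = 2 (mod 7)
x^2: 4 + 2 = 6 (mod 7)
x^3: 3 + 0 = 3 (mod 7)
Result: 5 + 2x + 6x^2 + 3x^3

f + g = 5 + 2x + 6x^2 + 3x^3


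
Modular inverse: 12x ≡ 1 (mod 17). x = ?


Use the extended Euclidean algorithm to write 1 = 12·s + 17·t; then s mod 17 is the inverse.
Euclidean algorithm:
  12 = 0·17 + 12
  17 = 1·12 + 5
  12 = 2·5 + 2
  5 = 2·2 + 1
  2 = 2·1 + 0
gcd(12,17) = 1
Back-substitution gives: 12·(-7) + 17·(5) = 1
So 12⁻¹ ≡ -7 ≡ 10 (mod 17)
Check: 12 × 10 = 120 ≡ 1 (mod 17) ✓

12⁻¹ ≡ 10 (mod 17)


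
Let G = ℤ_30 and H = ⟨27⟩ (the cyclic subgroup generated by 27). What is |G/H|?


|⟨27⟩| = n / gcd(27, 30) = 30 / 3 = 10
H is normal (ℤ_30 is abelian).
|G/H| = |G| / |H| = 30 / 10 = 3

|G/H| = 3


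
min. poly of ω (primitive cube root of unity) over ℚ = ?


ω satisfies x² + x + 1 = 0 (the cyclotomic polynomial Φ₃)

Minimal polynomial: x² + x + 1


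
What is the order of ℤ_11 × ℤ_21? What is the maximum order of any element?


|ℤ_11 × ℤ_21| = 11 × 21 = 231
Max element order = lcm(11,21) = 231
Cyclic? Yes (gcd=1)

|ℤ_11×ℤ_21| = 231, max element order = 231


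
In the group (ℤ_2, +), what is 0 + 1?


Operation: addition mod 2
0 + 1 = (a + b) mod 2 with a = 0, b = 1

0 + 1 = 1


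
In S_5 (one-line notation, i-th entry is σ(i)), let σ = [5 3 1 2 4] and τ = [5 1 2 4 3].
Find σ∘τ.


σ∘τ: apply τ first, then σ
1 →τ 5 →σ 4
2 →τ 1 →σ 5
3 →τ 2 →σ 3
4 →τ 4 →σ 2
5 →τ 3 →σ 1

σ∘τ = [4 5 3 2 1]


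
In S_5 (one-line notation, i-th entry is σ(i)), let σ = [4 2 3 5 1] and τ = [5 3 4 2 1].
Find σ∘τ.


σ∘τ: apply τ first, then σ
1 →τ 5 →σ 1
2 →τ 3 →σ 3
3 →τ 4 →σ 5
4 →τ 2 →σ 2
5 →τ 1 →σ 4

σ∘τ = [1 3 5 2 4]


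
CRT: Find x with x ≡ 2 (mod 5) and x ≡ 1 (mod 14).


m₁ = 5, m₂ = 14, gcd = 1, so CRT applies. M = m₁·m₂ = 70
Let M₁ = M/m₁ = 14, M₂ = M/m₂ = 5
Find y₁ ≡ M₁⁻¹ (mod m₁): 14⁻¹ ≡ 4 (mod 5)
Find y₂ ≡ M₂⁻¹ (mod m₂): 5⁻¹ ≡ 3 (mod 14)
x = a₁·M₁·y₁ + a₂·M₂·y₂ = 2·14·4 + 1·5·3 = 127
Reduce mod 70: x ≡ 57
Check: 57 mod 5 = 2 ✓, 57 mod 14 = 1 ✓

x ≡ 57 (mod 70)


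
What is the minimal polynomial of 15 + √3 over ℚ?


Let α = 15 + √3. Then α - 15 = √3, so (α - 15)² = 3, giving α² - 30α + 222 = 0. Degree 2 and α ∉ ℚ, so this is the minimal polynomial.

Minimal polynomial: x² - 30x + 222


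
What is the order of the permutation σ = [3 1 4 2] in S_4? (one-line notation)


Cycle decomposition: (1 3 4 2)
Cycle lengths: 4
Order = lcm(4) = 4

ord(σ) = 4


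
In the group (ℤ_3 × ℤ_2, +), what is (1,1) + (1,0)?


Operation: componentwise addition mod (3, 2)
(1,1) + (1,0) = ((a₁+b₁) mod 3, (a₂+b₂) mod 2) with a = (1,1), b = (1,0)

(1,1) + (1,0) = (2,1)


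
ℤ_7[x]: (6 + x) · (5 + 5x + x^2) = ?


Expand and collect like terms; reduce coefficients mod 7:
x^0: 6·5 = 30 ≡ 2 (mod 7)
x^1: 6·5 + 1·5 = 35 ≡ 0 (mod 7)
x^2: 6·1 + 1·5 = 11 ≡ 4 (mod 7)
x^3: 1·1 = 1 ≡ 1 (mod 7)
Result: 2 + 4x^2 + x^3

f · g = 2 + 4x^2 + x^3


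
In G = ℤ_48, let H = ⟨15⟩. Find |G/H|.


|⟨15⟩| = n / gcd(15, 48) = 48 / 3 = 16
H is normal (ℤ_48 is abelian).
|G/H| = |G| / |H| = 48 / 16 = 3

|G/H| = 3


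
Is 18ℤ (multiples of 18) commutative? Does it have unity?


18ℤ is a commutative ring under +,× but has no multiplicative identity (1 ∉ 18ℤ); it has no zero divisors, but without unity it is not an integral domain
Commutative: Yes
Integral domain: No
Has unity: No

18ℤ (multiples of 18): Commutative=Yes, Unity=No


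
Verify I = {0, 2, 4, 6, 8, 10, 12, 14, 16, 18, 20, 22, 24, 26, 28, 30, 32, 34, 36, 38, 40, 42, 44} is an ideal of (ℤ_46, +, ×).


Check ideal conditions for I = {0, 2, 4, 6, 8, 10, 12, 14, 16, 18, 20, 22, 24, 26, 28, 30, 32, 34, 36, 38, 40, 42, 44} in ℤ_46:
(1) I is an additive subgroup? Yes
(2) For r ∈ ℤ_46 and a ∈ I: r·a ∈ I? Yes

Yes, I is an ideal of ℤ_46


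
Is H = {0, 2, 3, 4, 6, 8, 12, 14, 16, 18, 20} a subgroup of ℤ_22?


Subgroup test for H = {0, 2, 3, 4, 6, 8, 12, 14, 16, 18, 20} in (ℤ_22, +):
(1) 0 ∈ H? Yes
(2) Closure: for all a,b ∈ H, (a+b) mod 22 ∈ H? No  [counterexample: 2 + 3 = 5 ∉ H]
(3) Inverses: for all a ∈ H, -a mod 22 ∈ H? No

No, H is not a subgroup of ℤ_22


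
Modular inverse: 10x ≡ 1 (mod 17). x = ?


Use the extended Euclidean algorithm to write 1 = 10·s + 17·t; then s mod 17 is the inverse.
Euclidean algorithm:
  10 = 0·17 + 10
  17 = 1·10 + 7
  10 = 1·7 + 3
  7 = 2·3 + 1
  3 = 3·1 + 0
gcd(10,17) = 1
Back-substitution gives: 10·(-5) + 17·(3) = 1
So 10⁻¹ ≡ -5 ≡ 12 (mod 17)
Check: 10 × 12 = 120 ≡ 1 (mod 17) ✓

10⁻¹ ≡ 12 (mod 17)


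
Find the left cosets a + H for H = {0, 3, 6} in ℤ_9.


H = {0, 3, 6}, |H| = 3
Number of cosets = |G|/|H| = 9/3 = 3
0 + H = {0, 3, 6}
1 + H = {1, 4, 7}
2 + H = {2, 5, 8}

Cosets: 0+H={0,3,6}; 1+H={1,4,7}; 2+H={2,5,8}


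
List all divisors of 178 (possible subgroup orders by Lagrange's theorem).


Lagrange's theorem: |H| divides |G|
|G| = 178
Divisors of 178: 1, 2, 89, 178

Possible subgroup orders: {1, 2, 89, 178}


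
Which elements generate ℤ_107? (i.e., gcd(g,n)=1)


g generates ℤ_n iff gcd(g,n) = 1
Prime factors of 107: 107
Generators are g ∈ {1,...,106} not divisible by any of these primes.
Generators: {1, 2, 3, 4, 5, 6, 7, 8, 9, 10, 11, 12, 13, 14, 15, 16, 17, 18, 19, 20, 21, 22, 23, 24, 25, 26, 27, 28, 29, 30, 31, 32, 33, 34, 35, 36, 37, 38, 39, 40, 41, 42, 43, 44, 45, 46, 47, 48, 49, 50, 51, 52, 53, 54, 55, 56, 57, 58, 59, 60, 61, 62, 63, 64, 65, 66, 67, 68, 69, 70, 71, 72, 73, 74, 75, 76, 77, 78, 79, 80, 81, 82, 83, 84, 85, 86, 87, 88, 89, 90, 91, 92, 93, 94, 95, 96, 97, 98, 99, 100, 101, 102, 103, 104, 105, 106}
Number of generators = φ(107) = 106

Generators of ℤ_107 = {1, 2, 3, 4, 5, 6, 7, 8, 9, 10, 11, 12, 13, 14, 15, 16, 17, 18, 19, 20, 21, 22, 23, 24, 25, 26, 27, 28, 29, 30, 31, 32, 33, 34, 35, 36, 37, 38, 39, 40, 41, 42, 43, 44, 45, 46, 47, 48, 49, 50, 51, 52, 53, 54, 55, 56, 57, 58, 59, 60, 61, 62, 63, 64, 65, 66, 67, 68, 69, 70, 71, 72, 73, 74, 75, 76, 77, 78, 79, 80, 81, 82, 83, 84, 85, 86, 87, 88, 89, 90, 91, 92, 93, 94, 95, 96, 97, 98, 99, 100, 101, 102, 103, 104, 105, 106}
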